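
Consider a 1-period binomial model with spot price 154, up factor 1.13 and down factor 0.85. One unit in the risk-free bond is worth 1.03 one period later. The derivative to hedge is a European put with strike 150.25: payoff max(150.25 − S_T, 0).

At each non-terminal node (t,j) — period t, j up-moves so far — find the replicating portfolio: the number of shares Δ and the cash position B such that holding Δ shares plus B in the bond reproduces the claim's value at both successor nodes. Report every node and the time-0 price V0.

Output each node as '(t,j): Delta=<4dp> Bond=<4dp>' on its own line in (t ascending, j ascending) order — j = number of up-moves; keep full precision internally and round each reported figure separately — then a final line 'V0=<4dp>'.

No-arbitrage ⇒ martingale measure with p* = (R−d)/(u−d) = 0.6429.
Terminal payoffs: V(1,0)=19.3500, V(1,1)=0.0000
(0,0): S=154.0000. Δ = (V_up−V_dn)/(S_up−S_dn) = (0.0000−19.3500)/(174.0200−130.9000) = -0.4487. V = [p*·0.0000 + (1−p*)·19.3500]/1.03 = 6.7094. B = V − Δ·S = 75.8166.
Each (Δ,B) replicates both successor values, so the strategy is self-financing and V0 is arbitrage-free.

(0,0): Delta=-0.4487 Bond=75.8166
V0=6.7094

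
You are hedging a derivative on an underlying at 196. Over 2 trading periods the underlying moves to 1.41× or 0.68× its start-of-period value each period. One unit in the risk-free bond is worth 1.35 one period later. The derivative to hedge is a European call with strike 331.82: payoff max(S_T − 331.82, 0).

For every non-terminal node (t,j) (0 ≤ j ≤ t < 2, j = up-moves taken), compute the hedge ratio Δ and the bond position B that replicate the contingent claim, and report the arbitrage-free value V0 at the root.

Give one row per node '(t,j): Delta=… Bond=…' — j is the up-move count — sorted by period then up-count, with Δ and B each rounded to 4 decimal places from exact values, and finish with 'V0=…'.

Under the risk-neutral measure, an up-move has probability p* = (R−d)/(u−d) = 0.9178 and values discount at R = 1.35.
Terminal payoffs: V(2,0)=0.0000, V(2,1)=0.0000, V(2,2)=57.8476
  t=1,j=0: stock 133.2800 → up 187.9248 (V=0.0000), down 90.6304 (V=0.0000). Price 0.0000; hedge Δ=0.0000, bond B=0.0000.
  t=1,j=1: stock 276.3600 → up 389.6676 (V=57.8476), down 187.9248 (V=0.0000). Price 39.3282; hedge Δ=0.2867, bond B=-39.9151.
  t=0,j=0: stock 196.0000 → up 276.3600 (V=39.3282), down 133.2800 (V=0.0000). Price 26.7376; hedge Δ=0.2749, bond B=-27.1366.
Each (Δ,B) replicates both successor values, so the strategy is self-financing and V0 is arbitrage-free.

(0,0): Delta=0.2749 Bond=-27.1366
(1,0): Delta=0.0000 Bond=0.0000
(1,1): Delta=0.2867 Bond=-39.9151
V0=26.7376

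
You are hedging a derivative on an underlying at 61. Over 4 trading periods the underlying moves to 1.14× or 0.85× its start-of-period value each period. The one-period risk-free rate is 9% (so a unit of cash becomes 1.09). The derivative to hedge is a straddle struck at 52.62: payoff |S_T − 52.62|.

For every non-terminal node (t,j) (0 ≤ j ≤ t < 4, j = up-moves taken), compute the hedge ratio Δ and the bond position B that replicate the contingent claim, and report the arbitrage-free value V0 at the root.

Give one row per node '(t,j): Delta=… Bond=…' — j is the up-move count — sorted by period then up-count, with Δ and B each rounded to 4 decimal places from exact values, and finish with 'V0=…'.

(0,0): Delta=0.9313 Bond=-32.8200
(1,0): Delta=0.6471 Bond=-21.0410
(1,1): Delta=0.9754 Bond=-38.8432
(2,0): Delta=-0.4467 Bond=25.2748
(2,1): Delta=0.8170 Bond=-32.9784
(2,2): Delta=1.0000 Bond=-44.2892
(3,0): Delta=-1.0000 Bond=48.2752
(3,1): Delta=-0.3608 Bond=23.2317
(3,2): Delta=1.0000 Bond=-48.2752
(3,3): Delta=1.0000 Bond=-48.2752
V0=23.9870

The replicating-portfolio and risk-neutral prices coincide; use p* = (1.09−0.85)/(1.14−0.85) = 0.8276 for the latter.
Terminal values V(4,·): V(4,0)=20.7776, V(4,1)=9.9137, V(4,2)=4.6566, V(4,3)=24.1981, V(4,4)=50.4066
  t=3,j=0: stock 37.4616 → up 42.7063 (V=9.9137), down 31.8424 (V=20.7776). Price 10.8136; hedge Δ=-1.0000, bond B=48.2752.
  t=3,j=1: stock 50.2426 → up 57.2766 (V=4.6566), down 42.7063 (V=9.9137). Price 5.1037; hedge Δ=-0.3608, bond B=23.2317.
  t=3,j=2: stock 67.3843 → up 76.8181 (V=24.1981), down 57.2766 (V=4.6566). Price 19.1090; hedge Δ=1.0000, bond B=-48.2752.
  t=3,j=3: stock 90.3742 → up 103.0266 (V=50.4066), down 76.8181 (V=24.1981). Price 42.0990; hedge Δ=1.0000, bond B=-48.2752.
  t=2,j=0: stock 44.0725 → up 50.2426 (V=5.1037), down 37.4616 (V=10.8136). Price 5.5855; hedge Δ=-0.4467, bond B=25.2748.
  t=2,j=1: stock 59.1090 → up 67.3843 (V=19.1090), down 50.2426 (V=5.1037). Price 15.3159; hedge Δ=0.8170, bond B=-32.9784.
  t=2,j=2: stock 79.2756 → up 90.3742 (V=42.0990), down 67.3843 (V=19.1090). Price 34.9864; hedge Δ=1.0000, bond B=-44.2892.
  t=1,j=0: stock 51.8500 → up 59.1090 (V=15.3159), down 44.0725 (V=5.5855). Price 12.5121; hedge Δ=0.6471, bond B=-21.0410.
  t=1,j=1: stock 69.5400 → up 79.2756 (V=34.9864), down 59.1090 (V=15.3159). Price 28.9862; hedge Δ=0.9754, bond B=-38.8432.
  t=0,j=0: stock 61.0000 → up 69.5400 (V=28.9862), down 51.8500 (V=12.5121). Price 23.9870; hedge Δ=0.9313, bond B=-32.8200.
Root portfolio cost Δ·61+B reproduces V0=23.9870.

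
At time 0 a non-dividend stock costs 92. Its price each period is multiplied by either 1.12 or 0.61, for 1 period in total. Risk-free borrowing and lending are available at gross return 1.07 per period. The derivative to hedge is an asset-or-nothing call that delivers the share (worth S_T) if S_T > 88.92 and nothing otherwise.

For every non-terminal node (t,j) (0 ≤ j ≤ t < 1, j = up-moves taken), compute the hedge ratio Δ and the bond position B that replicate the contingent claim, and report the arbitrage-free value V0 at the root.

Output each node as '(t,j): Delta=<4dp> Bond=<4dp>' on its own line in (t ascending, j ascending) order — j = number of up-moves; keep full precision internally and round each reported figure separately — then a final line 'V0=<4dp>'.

The replicating-portfolio and risk-neutral prices coincide; use p* = (1.07−0.61)/(1.12−0.61) = 0.9020 for the latter.
Terminal payoffs: V(1,0)=0.0000, V(1,1)=103.0400
  t=0,j=0: stock 92.0000 → up 103.0400 (V=103.0400), down 56.1200 (V=0.0000). Price 86.8580; hedge Δ=2.1961, bond B=-115.1812.
Self-financing check: at every node Δ·S+B equals the discounted successor values.

(0,0): Delta=2.1961 Bond=-115.1812
V0=86.8580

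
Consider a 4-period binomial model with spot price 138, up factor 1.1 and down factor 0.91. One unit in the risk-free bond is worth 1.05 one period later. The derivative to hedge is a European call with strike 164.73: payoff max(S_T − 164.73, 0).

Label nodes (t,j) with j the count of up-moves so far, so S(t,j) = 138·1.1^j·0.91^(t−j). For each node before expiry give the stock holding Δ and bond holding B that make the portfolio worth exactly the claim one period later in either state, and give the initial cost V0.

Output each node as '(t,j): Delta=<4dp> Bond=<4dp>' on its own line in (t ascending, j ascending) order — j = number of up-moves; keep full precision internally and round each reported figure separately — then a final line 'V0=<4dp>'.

(0,0): Delta=0.4941 Bond=-58.2996
(1,0): Delta=0.0499 Bond=-5.4293
(1,1): Delta=0.6254 Bond=-81.1379
(2,0): Delta=0.0000 Bond=0.0000
(2,1): Delta=0.0646 Bond=-7.7367
(2,2): Delta=0.7910 Bond=-112.8584
(3,0): Delta=0.0000 Bond=0.0000
(3,1): Delta=0.0000 Bond=0.0000
(3,2): Delta=0.0837 Bond=-11.0248
(3,3): Delta=1.0000 Bond=-156.8857
V0=9.8870

Since d<R<u, set p* = (R−d)/(u−d) = 0.7368; price each node as the discounted p*-expectation of its children.
Payoff layer (t=4): V(4,0)=0.0000, V(4,1)=0.0000, V(4,2)=0.0000, V(4,3)=2.4170, V(4,4)=37.3158
(3,0): S=103.9928. Δ = (V_up−V_dn)/(S_up−S_dn) = (0.0000−0.0000)/(114.3921−94.6334) = 0.0000. V = [p*·0.0000 + (1−p*)·0.0000]/1.05 = 0.0000. B = V − Δ·S = 0.0000.
(3,1): S=125.7056. Δ = (V_up−V_dn)/(S_up−S_dn) = (0.0000−0.0000)/(138.2761−114.3921) = 0.0000. V = [p*·0.0000 + (1−p*)·0.0000]/1.05 = 0.0000. B = V − Δ·S = 0.0000.
(3,2): S=151.9518. Δ = (V_up−V_dn)/(S_up−S_dn) = (2.4170−0.0000)/(167.1470−138.2761) = 0.0837. V = [p*·2.4170 + (1−p*)·0.0000]/1.05 = 1.6961. B = V − Δ·S = -11.0248.
(3,3): S=183.6780. Δ = (V_up−V_dn)/(S_up−S_dn) = (37.3158−2.4170)/(202.0458−167.1470) = 1.0000. V = [p*·37.3158 + (1−p*)·2.4170]/1.05 = 26.7923. B = V − Δ·S = -156.8857.
(2,0): S=114.2778. Δ = (V_up−V_dn)/(S_up−S_dn) = (0.0000−0.0000)/(125.7056−103.9928) = 0.0000. V = [p*·0.0000 + (1−p*)·0.0000]/1.05 = 0.0000. B = V − Δ·S = 0.0000.
(2,1): S=138.1380. Δ = (V_up−V_dn)/(S_up−S_dn) = (1.6961−0.0000)/(151.9518−125.7056) = 0.0646. V = [p*·1.6961 + (1−p*)·0.0000]/1.05 = 1.1903. B = V − Δ·S = -7.7367.
(2,2): S=166.9800. Δ = (V_up−V_dn)/(S_up−S_dn) = (26.7923−1.6961)/(183.6780−151.9518) = 0.7910. V = [p*·26.7923 + (1−p*)·1.6961]/1.05 = 19.2267. B = V − Δ·S = -112.8584.
(1,0): S=125.5800. Δ = (V_up−V_dn)/(S_up−S_dn) = (1.1903−0.0000)/(138.1380−114.2778) = 0.0499. V = [p*·1.1903 + (1−p*)·0.0000]/1.05 = 0.8353. B = V − Δ·S = -5.4293.
(1,1): S=151.8000. Δ = (V_up−V_dn)/(S_up−S_dn) = (19.2267−1.1903)/(166.9800−138.1380) = 0.6254. V = [p*·19.2267 + (1−p*)·1.1903]/1.05 = 13.7907. B = V − Δ·S = -81.1379.
(0,0): S=138.0000. Δ = (V_up−V_dn)/(S_up−S_dn) = (13.7907−0.8353)/(151.8000−125.5800) = 0.4941. V = [p*·13.7907 + (1−p*)·0.8353]/1.05 = 9.8870. B = V − Δ·S = -58.2996.
Self-financing check: at every node Δ·S+B equals the discounted successor values.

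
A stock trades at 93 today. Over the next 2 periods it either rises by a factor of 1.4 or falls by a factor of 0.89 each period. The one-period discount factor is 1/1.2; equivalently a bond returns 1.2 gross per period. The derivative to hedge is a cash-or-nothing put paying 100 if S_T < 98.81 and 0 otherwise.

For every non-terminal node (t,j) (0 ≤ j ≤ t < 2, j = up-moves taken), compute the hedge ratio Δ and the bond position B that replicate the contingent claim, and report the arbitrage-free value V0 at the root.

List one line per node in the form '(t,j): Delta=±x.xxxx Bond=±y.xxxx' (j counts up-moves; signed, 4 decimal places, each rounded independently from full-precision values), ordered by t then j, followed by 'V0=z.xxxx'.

The replicating-portfolio and risk-neutral prices coincide; use p* = (1.2−0.89)/(1.4−0.89) = 0.6078 for the latter.
Terminal values V(2,·): V(2,0)=100.0000, V(2,1)=0.0000, V(2,2)=0.0000
Node (1,0) S=82.7700: V=(p*·0.0000+(1−p*)·100.0000)/1.2=32.6797; Δ=(0.0000−100.0000)/(115.8780−73.6653)=-2.3690; B=V−Δ·S=228.7582
Node (1,1) S=130.2000: V=(p*·0.0000+(1−p*)·0.0000)/1.2=0.0000; Δ=(0.0000−0.0000)/(182.2800−115.8780)=0.0000; B=V−Δ·S=0.0000
Node (0,0) S=93.0000: V=(p*·0.0000+(1−p*)·32.6797)/1.2=10.6797; Δ=(0.0000−32.6797)/(130.2000−82.7700)=-0.6890; B=V−Δ·S=74.7576
Root portfolio cost Δ·93+B reproduces V0=10.6797.

(0,0): Delta=-0.6890 Bond=74.7576
(1,0): Delta=-2.3690 Bond=228.7582
(1,1): Delta=0.0000 Bond=0.0000
V0=10.6797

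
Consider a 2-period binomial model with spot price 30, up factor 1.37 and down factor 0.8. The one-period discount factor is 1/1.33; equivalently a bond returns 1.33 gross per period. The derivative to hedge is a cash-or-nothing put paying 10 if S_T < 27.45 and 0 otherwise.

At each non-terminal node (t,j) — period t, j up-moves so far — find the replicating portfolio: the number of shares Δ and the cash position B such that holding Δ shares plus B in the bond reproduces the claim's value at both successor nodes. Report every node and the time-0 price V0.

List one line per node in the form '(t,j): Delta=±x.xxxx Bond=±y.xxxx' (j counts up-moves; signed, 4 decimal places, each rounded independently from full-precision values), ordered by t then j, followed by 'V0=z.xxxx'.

(0,0): Delta=-0.0309 Bond=0.9535
(1,0): Delta=-0.7310 Bond=18.0715
(1,1): Delta=0.0000 Bond=0.0000
V0=0.0278

Risk-neutral probability p* = (R−d)/(u−d) = (1.33−0.8)/(1.37−0.8) = 0.9298.
Terminal values V(2,·): V(2,0)=10.0000, V(2,1)=0.0000, V(2,2)=0.0000
Node (1,0) S=24.0000: V=(p*·0.0000+(1−p*)·10.0000)/1.33=0.5276; Δ=(0.0000−10.0000)/(32.8800−19.2000)=-0.7310; B=V−Δ·S=18.0715
Node (1,1) S=41.1000: V=(p*·0.0000+(1−p*)·0.0000)/1.33=0.0000; Δ=(0.0000−0.0000)/(56.3070−32.8800)=0.0000; B=V−Δ·S=0.0000
Node (0,0) S=30.0000: V=(p*·0.0000+(1−p*)·0.5276)/1.33=0.0278; Δ=(0.0000−0.5276)/(41.1000−24.0000)=-0.0309; B=V−Δ·S=0.9535
Check: Δ(0,0)·S0 + B(0,0) = 0.0278 = V0.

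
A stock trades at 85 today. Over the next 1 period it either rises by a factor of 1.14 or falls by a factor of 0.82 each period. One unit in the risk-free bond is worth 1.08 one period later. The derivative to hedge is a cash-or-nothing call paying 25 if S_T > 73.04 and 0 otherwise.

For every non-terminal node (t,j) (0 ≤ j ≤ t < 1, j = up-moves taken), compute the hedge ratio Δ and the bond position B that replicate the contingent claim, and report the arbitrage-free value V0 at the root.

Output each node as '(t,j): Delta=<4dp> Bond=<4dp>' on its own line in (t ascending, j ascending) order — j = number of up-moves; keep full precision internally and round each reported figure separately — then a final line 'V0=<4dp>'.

Risk-neutral probability p* = (R−d)/(u−d) = (1.08−0.82)/(1.14−0.82) = 0.8125.
Terminal payoffs: V(1,0)=0.0000, V(1,1)=25.0000
(0,0): S=85.0000. Δ = (V_up−V_dn)/(S_up−S_dn) = (25.0000−0.0000)/(96.9000−69.7000) = 0.9191. V = [p*·25.0000 + (1−p*)·0.0000]/1.08 = 18.8079. B = V − Δ·S = -59.3171.
Self-financing check: at every node Δ·S+B equals the discounted successor values.

(0,0): Delta=0.9191 Bond=-59.3171
V0=18.8079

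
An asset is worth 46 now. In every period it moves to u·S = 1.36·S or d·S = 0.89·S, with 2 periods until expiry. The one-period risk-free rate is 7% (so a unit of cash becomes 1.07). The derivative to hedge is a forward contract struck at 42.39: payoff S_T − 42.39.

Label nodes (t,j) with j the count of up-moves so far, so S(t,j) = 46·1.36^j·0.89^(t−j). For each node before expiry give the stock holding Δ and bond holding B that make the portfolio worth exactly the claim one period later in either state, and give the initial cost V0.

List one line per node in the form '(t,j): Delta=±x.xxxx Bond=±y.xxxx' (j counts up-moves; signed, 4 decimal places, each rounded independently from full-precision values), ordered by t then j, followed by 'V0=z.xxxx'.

The replicating-portfolio and risk-neutral prices coincide; use p* = (1.07−0.89)/(1.36−0.89) = 0.3830 for the latter.
Payoff layer (t=2): V(2,0)=-5.9534, V(2,1)=13.2884, V(2,2)=42.6916
(1,0): S=40.9400. Δ = (V_up−V_dn)/(S_up−S_dn) = (13.2884−-5.9534)/(55.6784−36.4366) = 1.0000. V = [p*·13.2884 + (1−p*)·-5.9534]/1.07 = 1.3232. B = V − Δ·S = -39.6168.
(1,1): S=62.5600. Δ = (V_up−V_dn)/(S_up−S_dn) = (42.6916−13.2884)/(85.0816−55.6784) = 1.0000. V = [p*·42.6916 + (1−p*)·13.2884]/1.07 = 22.9432. B = V − Δ·S = -39.6168.
(0,0): S=46.0000. Δ = (V_up−V_dn)/(S_up−S_dn) = (22.9432−1.3232)/(62.5600−40.9400) = 1.0000. V = [p*·22.9432 + (1−p*)·1.3232]/1.07 = 8.9749. B = V − Δ·S = -37.0251.
Check: Δ(0,0)·S0 + B(0,0) = 8.9749 = V0.

(0,0): Delta=1.0000 Bond=-37.0251
(1,0): Delta=1.0000 Bond=-39.6168
(1,1): Delta=1.0000 Bond=-39.6168
V0=8.9749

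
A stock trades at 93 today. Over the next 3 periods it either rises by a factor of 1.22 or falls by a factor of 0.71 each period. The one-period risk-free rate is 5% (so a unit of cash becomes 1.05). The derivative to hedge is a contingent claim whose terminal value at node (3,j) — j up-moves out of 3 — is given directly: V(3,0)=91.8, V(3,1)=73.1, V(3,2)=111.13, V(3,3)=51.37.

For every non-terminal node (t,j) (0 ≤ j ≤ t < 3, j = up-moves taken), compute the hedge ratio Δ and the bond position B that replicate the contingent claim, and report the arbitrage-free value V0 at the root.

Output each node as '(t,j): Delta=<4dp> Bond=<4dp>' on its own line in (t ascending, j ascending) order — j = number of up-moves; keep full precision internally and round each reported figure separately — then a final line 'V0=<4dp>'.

Risk-neutral probability p* = (R−d)/(u−d) = (1.05−0.71)/(1.22−0.71) = 0.6667.
Terminal values V(3,·): V(3,0)=91.8000, V(3,1)=73.1000, V(3,2)=111.1300, V(3,3)=51.3700
  t=2,j=0: stock 46.8813 → up 57.1952 (V=73.1000), down 33.2857 (V=91.8000). Price 75.5556; hedge Δ=-0.7821, bond B=112.2222.
  t=2,j=1: stock 80.5566 → up 98.2791 (V=111.1300), down 57.1952 (V=73.1000). Price 93.7651; hedge Δ=0.9257, bond B=19.1965.
  t=2,j=2: stock 138.4212 → up 168.8739 (V=51.3700), down 98.2791 (V=111.1300). Price 67.8952; hedge Δ=-0.8465, bond B=185.0717.
  t=1,j=0: stock 66.0300 → up 80.5566 (V=93.7651), down 46.8813 (V=75.5556). Price 83.5193; hedge Δ=0.5407, bond B=47.8143.
  t=1,j=1: stock 113.4600 → up 138.4212 (V=67.8952), down 80.5566 (V=93.7651). Price 72.8748; hedge Δ=-0.4471, bond B=123.6000.
  t=0,j=0: stock 93.0000 → up 113.4600 (V=72.8748), down 66.0300 (V=83.5193). Price 72.7838; hedge Δ=-0.2244, bond B=93.6553.
Self-financing check: at every node Δ·S+B equals the discounted successor values.

(0,0): Delta=-0.2244 Bond=93.6553
(1,0): Delta=0.5407 Bond=47.8143
(1,1): Delta=-0.4471 Bond=123.6000
(2,0): Delta=-0.7821 Bond=112.2222
(2,1): Delta=0.9257 Bond=19.1965
(2,2): Delta=-0.8465 Bond=185.0717
V0=72.7838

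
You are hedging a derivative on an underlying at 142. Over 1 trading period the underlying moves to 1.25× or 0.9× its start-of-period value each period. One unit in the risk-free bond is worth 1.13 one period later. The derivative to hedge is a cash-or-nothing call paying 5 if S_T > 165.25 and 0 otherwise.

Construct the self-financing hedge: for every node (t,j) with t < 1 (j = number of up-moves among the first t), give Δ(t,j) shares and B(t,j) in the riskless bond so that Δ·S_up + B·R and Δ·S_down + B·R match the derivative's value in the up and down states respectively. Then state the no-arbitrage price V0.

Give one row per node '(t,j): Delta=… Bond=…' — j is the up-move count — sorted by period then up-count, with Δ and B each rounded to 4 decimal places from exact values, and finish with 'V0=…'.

(0,0): Delta=0.1006 Bond=-11.3780
V0=2.9077

Risk-neutral probability p* = (R−d)/(u−d) = (1.13−0.9)/(1.25−0.9) = 0.6571.
Terminal payoffs: V(1,0)=0.0000, V(1,1)=5.0000
Node (0,0) S=142.0000: V=(p*·5.0000+(1−p*)·0.0000)/1.13=2.9077; Δ=(5.0000−0.0000)/(177.5000−127.8000)=0.1006; B=V−Δ·S=-11.3780
Self-financing check: at every node Δ·S+B equals the discounted successor values.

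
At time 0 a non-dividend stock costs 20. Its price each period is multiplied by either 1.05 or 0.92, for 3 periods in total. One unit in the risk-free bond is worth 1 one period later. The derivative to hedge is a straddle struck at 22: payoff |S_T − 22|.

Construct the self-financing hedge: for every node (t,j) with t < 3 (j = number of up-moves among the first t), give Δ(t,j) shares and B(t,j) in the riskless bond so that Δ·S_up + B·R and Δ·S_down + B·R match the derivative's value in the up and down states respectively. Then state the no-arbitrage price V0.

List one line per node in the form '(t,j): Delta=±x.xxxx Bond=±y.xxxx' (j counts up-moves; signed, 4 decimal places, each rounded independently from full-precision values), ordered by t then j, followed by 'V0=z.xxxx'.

(0,0): Delta=-0.6643 Bond=15.8226
(1,0): Delta=-1.0000 Bond=22.0000
(1,1): Delta=-0.4804 Bond=11.9617
(2,0): Delta=-1.0000 Bond=22.0000
(2,1): Delta=-1.0000 Bond=22.0000
(2,2): Delta=-0.1959 Bond=5.6877
V0=2.5372

Under the risk-neutral measure, an up-move has probability p* = (R−d)/(u−d) = 0.6154 and values discount at R = 1.
Terminal payoffs: V(3,0)=6.4262, V(3,1)=4.2256, V(3,2)=1.7140, V(3,3)=1.1525
  t=2,j=0: stock 16.9280 → up 17.7744 (V=4.2256), down 15.5738 (V=6.4262). Price 5.0720; hedge Δ=-1.0000, bond B=22.0000.
  t=2,j=1: stock 19.3200 → up 20.2860 (V=1.7140), down 17.7744 (V=4.2256). Price 2.6800; hedge Δ=-1.0000, bond B=22.0000.
  t=2,j=2: stock 22.0500 → up 23.1525 (V=1.1525), down 20.2860 (V=1.7140). Price 1.3685; hedge Δ=-0.1959, bond B=5.6877.
  t=1,j=0: stock 18.4000 → up 19.3200 (V=2.6800), down 16.9280 (V=5.0720). Price 3.6000; hedge Δ=-1.0000, bond B=22.0000.
  t=1,j=1: stock 21.0000 → up 22.0500 (V=1.3685), down 19.3200 (V=2.6800). Price 1.8729; hedge Δ=-0.4804, bond B=11.9617.
  t=0,j=0: stock 20.0000 → up 21.0000 (V=1.8729), down 18.4000 (V=3.6000). Price 2.5372; hedge Δ=-0.6643, bond B=15.8226.
Check: Δ(0,0)·S0 + B(0,0) = 2.5372 = V0.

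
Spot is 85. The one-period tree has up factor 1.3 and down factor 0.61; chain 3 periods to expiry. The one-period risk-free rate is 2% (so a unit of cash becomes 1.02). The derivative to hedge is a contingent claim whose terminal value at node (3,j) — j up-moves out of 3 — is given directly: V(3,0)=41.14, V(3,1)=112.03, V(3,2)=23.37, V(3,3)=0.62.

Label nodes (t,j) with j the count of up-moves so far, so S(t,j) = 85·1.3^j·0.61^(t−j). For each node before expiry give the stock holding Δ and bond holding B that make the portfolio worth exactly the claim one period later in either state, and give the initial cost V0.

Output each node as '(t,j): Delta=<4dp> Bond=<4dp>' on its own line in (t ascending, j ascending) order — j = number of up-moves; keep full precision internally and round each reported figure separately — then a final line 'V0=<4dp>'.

(0,0): Delta=-0.6410 Bond=97.6556
(1,0): Delta=-0.6554 Bond=100.3512
(1,1): Delta=-0.6364 Bond=99.1017
(2,0): Delta=3.2483 Bond=-21.1087
(2,1): Delta=-1.9063 Bond=186.6770
(2,2): Delta=-0.2295 Bond=42.6297
V0=43.1679

Risk-neutral probability p* = (R−d)/(u−d) = (1.02−0.61)/(1.3−0.61) = 0.5942.
Terminal values V(3,·): V(3,0)=41.1400, V(3,1)=112.0300, V(3,2)=23.3700, V(3,3)=0.6200
(2,0): S=31.6285. Δ = (V_up−V_dn)/(S_up−S_dn) = (112.0300−41.1400)/(41.1170−19.2934) = 3.2483. V = [p*·112.0300 + (1−p*)·41.1400]/1.02 = 81.6304. B = V − Δ·S = -21.1087.
(2,1): S=67.4050. Δ = (V_up−V_dn)/(S_up−S_dn) = (23.3700−112.0300)/(87.6265−41.1170) = -1.9063. V = [p*·23.3700 + (1−p*)·112.0300]/1.02 = 58.1843. B = V − Δ·S = 186.6770.
(2,2): S=143.6500. Δ = (V_up−V_dn)/(S_up−S_dn) = (0.6200−23.3700)/(186.7450−87.6265) = -0.2295. V = [p*·0.6200 + (1−p*)·23.3700]/1.02 = 9.6587. B = V − Δ·S = 42.6297.
(1,0): S=51.8500. Δ = (V_up−V_dn)/(S_up−S_dn) = (58.1843−81.6304)/(67.4050−31.6285) = -0.6554. V = [p*·58.1843 + (1−p*)·81.6304]/1.02 = 66.3712. B = V − Δ·S = 100.3512.
(1,1): S=110.5000. Δ = (V_up−V_dn)/(S_up−S_dn) = (9.6587−58.1843)/(143.6500−67.4050) = -0.6364. V = [p*·9.6587 + (1−p*)·58.1843]/1.02 = 28.7748. B = V − Δ·S = 99.1017.
(0,0): S=85.0000. Δ = (V_up−V_dn)/(S_up−S_dn) = (28.7748−66.3712)/(110.5000−51.8500) = -0.6410. V = [p*·28.7748 + (1−p*)·66.3712]/1.02 = 43.1679. B = V − Δ·S = 97.6556.
The time-0 hedge costs 43.1679, which is the no-arbitrage price.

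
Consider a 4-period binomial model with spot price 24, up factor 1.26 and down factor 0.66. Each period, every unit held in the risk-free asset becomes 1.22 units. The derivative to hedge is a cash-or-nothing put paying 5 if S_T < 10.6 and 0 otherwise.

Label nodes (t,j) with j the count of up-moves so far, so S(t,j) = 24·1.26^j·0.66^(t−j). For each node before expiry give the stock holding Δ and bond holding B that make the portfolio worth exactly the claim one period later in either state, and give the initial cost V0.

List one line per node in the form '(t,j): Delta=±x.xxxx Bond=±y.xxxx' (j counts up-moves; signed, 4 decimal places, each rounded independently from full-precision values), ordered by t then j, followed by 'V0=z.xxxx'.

The replicating-portfolio and risk-neutral prices coincide; use p* = (1.22−0.66)/(1.26−0.66) = 0.9333 for the latter.
Terminal payoffs: V(4,0)=5.0000, V(4,1)=5.0000, V(4,2)=0.0000, V(4,3)=0.0000, V(4,4)=0.0000
(3,0): S=6.8999. Δ = (V_up−V_dn)/(S_up−S_dn) = (5.0000−5.0000)/(8.6939−4.5539) = 0.0000. V = [p*·5.0000 + (1−p*)·5.0000]/1.22 = 4.0984. B = V − Δ·S = 4.0984.
(3,1): S=13.1725. Δ = (V_up−V_dn)/(S_up−S_dn) = (0.0000−5.0000)/(16.5974−8.6939) = -0.6326. V = [p*·0.0000 + (1−p*)·5.0000]/1.22 = 0.2732. B = V − Δ·S = 8.6066.
(3,2): S=25.1476. Δ = (V_up−V_dn)/(S_up−S_dn) = (0.0000−0.0000)/(31.6860−16.5974) = 0.0000. V = [p*·0.0000 + (1−p*)·0.0000]/1.22 = 0.0000. B = V − Δ·S = 0.0000.
(3,3): S=48.0090. Δ = (V_up−V_dn)/(S_up−S_dn) = (0.0000−0.0000)/(60.4914−31.6860) = 0.0000. V = [p*·0.0000 + (1−p*)·0.0000]/1.22 = 0.0000. B = V − Δ·S = 0.0000.
(2,0): S=10.4544. Δ = (V_up−V_dn)/(S_up−S_dn) = (0.2732−4.0984)/(13.1725−6.8999) = -0.6098. V = [p*·0.2732 + (1−p*)·4.0984]/1.22 = 0.4330. B = V − Δ·S = 6.8082.
(2,1): S=19.9584. Δ = (V_up−V_dn)/(S_up−S_dn) = (0.0000−0.2732)/(25.1476−13.1725) = -0.0228. V = [p*·0.0000 + (1−p*)·0.2732]/1.22 = 0.0149. B = V − Δ·S = 0.4703.
(2,2): S=38.1024. Δ = (V_up−V_dn)/(S_up−S_dn) = (0.0000−0.0000)/(48.0090−25.1476) = 0.0000. V = [p*·0.0000 + (1−p*)·0.0000]/1.22 = 0.0000. B = V − Δ·S = 0.0000.
(1,0): S=15.8400. Δ = (V_up−V_dn)/(S_up−S_dn) = (0.0149−0.4330)/(19.9584−10.4544) = -0.0440. V = [p*·0.0149 + (1−p*)·0.4330]/1.22 = 0.0351. B = V − Δ·S = 0.7318.
(1,1): S=30.2400. Δ = (V_up−V_dn)/(S_up−S_dn) = (0.0000−0.0149)/(38.1024−19.9584) = -0.0008. V = [p*·0.0000 + (1−p*)·0.0149]/1.22 = 0.0008. B = V − Δ·S = 0.0257.
(0,0): S=24.0000. Δ = (V_up−V_dn)/(S_up−S_dn) = (0.0008−0.0351)/(30.2400−15.8400) = -0.0024. V = [p*·0.0008 + (1−p*)·0.0351]/1.22 = 0.0025. B = V − Δ·S = 0.0597.
The time-0 hedge costs 0.0025, which is the no-arbitrage price.

(0,0): Delta=-0.0024 Bond=0.0597
(1,0): Delta=-0.0440 Bond=0.7318
(1,1): Delta=-0.0008 Bond=0.0257
(2,0): Delta=-0.6098 Bond=6.8082
(2,1): Delta=-0.0228 Bond=0.4703
(2,2): Delta=0.0000 Bond=0.0000
(3,0): Delta=0.0000 Bond=4.0984
(3,1): Delta=-0.6326 Bond=8.6066
(3,2): Delta=0.0000 Bond=0.0000
(3,3): Delta=0.0000 Bond=0.0000
V0=0.0025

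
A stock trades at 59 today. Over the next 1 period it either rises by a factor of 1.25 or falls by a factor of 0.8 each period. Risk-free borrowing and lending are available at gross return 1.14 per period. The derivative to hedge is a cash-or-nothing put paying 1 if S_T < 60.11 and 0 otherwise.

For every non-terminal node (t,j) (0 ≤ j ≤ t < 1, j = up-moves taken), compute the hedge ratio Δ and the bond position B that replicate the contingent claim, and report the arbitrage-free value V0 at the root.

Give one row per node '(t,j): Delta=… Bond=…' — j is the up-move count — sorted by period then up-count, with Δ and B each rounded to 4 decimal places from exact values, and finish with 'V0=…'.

(0,0): Delta=-0.0377 Bond=2.4366
V0=0.2144

The replicating-portfolio and risk-neutral prices coincide; use p* = (1.14−0.8)/(1.25−0.8) = 0.7556 for the latter.
Payoff layer (t=1): V(1,0)=1.0000, V(1,1)=0.0000
  t=0,j=0: stock 59.0000 → up 73.7500 (V=0.0000), down 47.2000 (V=1.0000). Price 0.2144; hedge Δ=-0.0377, bond B=2.4366.
Check: Δ(0,0)·S0 + B(0,0) = 0.2144 = V0.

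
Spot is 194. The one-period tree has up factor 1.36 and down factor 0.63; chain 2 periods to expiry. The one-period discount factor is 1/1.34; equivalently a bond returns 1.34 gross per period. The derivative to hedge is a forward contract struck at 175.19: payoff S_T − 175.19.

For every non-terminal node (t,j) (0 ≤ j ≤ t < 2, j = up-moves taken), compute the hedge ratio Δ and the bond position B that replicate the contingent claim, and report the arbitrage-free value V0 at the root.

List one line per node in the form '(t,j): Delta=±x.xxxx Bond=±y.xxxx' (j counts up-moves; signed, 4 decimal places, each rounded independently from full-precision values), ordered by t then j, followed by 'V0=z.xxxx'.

(0,0): Delta=1.0000 Bond=-97.5663
(1,0): Delta=1.0000 Bond=-130.7388
(1,1): Delta=1.0000 Bond=-130.7388
V0=96.4337

Risk-neutral probability p* = (R−d)/(u−d) = (1.34−0.63)/(1.36−0.63) = 0.9726.
Payoff layer (t=2): V(2,0)=-98.1914, V(2,1)=-8.9708, V(2,2)=183.6324
Node (1,0) S=122.2200: V=(p*·-8.9708+(1−p*)·-98.1914)/1.34=-8.5188; Δ=(-8.9708−-98.1914)/(166.2192−76.9986)=1.0000; B=V−Δ·S=-130.7388
Node (1,1) S=263.8400: V=(p*·183.6324+(1−p*)·-8.9708)/1.34=133.1012; Δ=(183.6324−-8.9708)/(358.8224−166.2192)=1.0000; B=V−Δ·S=-130.7388
Node (0,0) S=194.0000: V=(p*·133.1012+(1−p*)·-8.5188)/1.34=96.4337; Δ=(133.1012−-8.5188)/(263.8400−122.2200)=1.0000; B=V−Δ·S=-97.5663
Self-financing check: at every node Δ·S+B equals the discounted successor values.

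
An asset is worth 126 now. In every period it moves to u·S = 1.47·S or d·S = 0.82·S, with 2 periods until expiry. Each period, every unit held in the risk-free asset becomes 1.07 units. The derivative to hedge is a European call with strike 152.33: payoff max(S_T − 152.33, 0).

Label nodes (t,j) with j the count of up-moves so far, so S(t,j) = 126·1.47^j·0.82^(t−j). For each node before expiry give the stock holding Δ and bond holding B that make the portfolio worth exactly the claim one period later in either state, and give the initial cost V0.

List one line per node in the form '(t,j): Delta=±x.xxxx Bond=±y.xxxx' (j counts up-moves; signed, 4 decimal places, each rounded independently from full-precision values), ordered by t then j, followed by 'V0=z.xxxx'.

(0,0): Delta=0.5264 Bond=-50.8319
(1,0): Delta=0.0000 Bond=0.0000
(1,1): Delta=0.9963 Bond=-141.4142
V0=15.4975

Risk-neutral probability p* = (R−d)/(u−d) = (1.07−0.82)/(1.47−0.82) = 0.3846.
Payoff layer (t=2): V(2,0)=0.0000, V(2,1)=0.0000, V(2,2)=119.9434
  t=1,j=0: stock 103.3200 → up 151.8804 (V=0.0000), down 84.7224 (V=0.0000). Price 0.0000; hedge Δ=0.0000, bond B=0.0000.
  t=1,j=1: stock 185.2200 → up 272.2734 (V=119.9434), down 151.8804 (V=0.0000). Price 43.1141; hedge Δ=0.9963, bond B=-141.4142.
  t=0,j=0: stock 126.0000 → up 185.2200 (V=43.1141), down 103.3200 (V=0.0000). Price 15.4975; hedge Δ=0.5264, bond B=-50.8319.
Self-financing check: at every node Δ·S+B equals the discounted successor values.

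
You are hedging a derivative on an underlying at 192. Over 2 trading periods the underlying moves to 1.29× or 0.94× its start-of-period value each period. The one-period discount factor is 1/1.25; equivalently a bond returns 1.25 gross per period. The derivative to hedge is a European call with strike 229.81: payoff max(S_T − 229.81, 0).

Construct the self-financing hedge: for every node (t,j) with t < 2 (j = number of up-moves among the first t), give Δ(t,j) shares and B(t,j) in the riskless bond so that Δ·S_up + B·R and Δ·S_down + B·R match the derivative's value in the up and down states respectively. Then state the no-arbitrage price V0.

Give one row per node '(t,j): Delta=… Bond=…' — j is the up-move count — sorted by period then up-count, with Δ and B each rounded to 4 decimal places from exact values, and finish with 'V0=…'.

Under the risk-neutral measure, an up-move has probability p* = (R−d)/(u−d) = 0.8857 and values discount at R = 1.25.
Terminal values V(2,·): V(2,0)=0.0000, V(2,1)=3.0092, V(2,2)=89.6972
(1,0): S=180.4800. Δ = (V_up−V_dn)/(S_up−S_dn) = (3.0092−0.0000)/(232.8192−169.6512) = 0.0476. V = [p*·3.0092 + (1−p*)·0.0000]/1.25 = 2.1322. B = V − Δ·S = -6.4655.
(1,1): S=247.6800. Δ = (V_up−V_dn)/(S_up−S_dn) = (89.6972−3.0092)/(319.5072−232.8192) = 1.0000. V = [p*·89.6972 + (1−p*)·3.0092]/1.25 = 63.8320. B = V − Δ·S = -183.8480.
(0,0): S=192.0000. Δ = (V_up−V_dn)/(S_up−S_dn) = (63.8320−2.1322)/(247.6800−180.4800) = 0.9182. V = [p*·63.8320 + (1−p*)·2.1322]/1.25 = 45.4245. B = V − Δ·S = -130.8606.
Each (Δ,B) replicates both successor values, so the strategy is self-financing and V0 is arbitrage-free.

(0,0): Delta=0.9182 Bond=-130.8606
(1,0): Delta=0.0476 Bond=-6.4655
(1,1): Delta=1.0000 Bond=-183.8480
V0=45.4245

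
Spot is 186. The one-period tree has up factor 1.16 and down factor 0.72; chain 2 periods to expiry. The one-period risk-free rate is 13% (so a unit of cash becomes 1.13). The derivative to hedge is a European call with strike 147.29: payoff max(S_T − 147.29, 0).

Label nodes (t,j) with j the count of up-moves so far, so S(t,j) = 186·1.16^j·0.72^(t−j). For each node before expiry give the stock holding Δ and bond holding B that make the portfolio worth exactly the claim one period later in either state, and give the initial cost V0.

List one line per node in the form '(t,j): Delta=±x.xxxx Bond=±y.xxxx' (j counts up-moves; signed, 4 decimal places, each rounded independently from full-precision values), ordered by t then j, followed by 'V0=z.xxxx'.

(0,0): Delta=0.9625 Bond=-108.1889
(1,0): Delta=0.1367 Bond=-11.6677
(1,1): Delta=1.0000 Bond=-130.3451
V0=70.8355

Under the risk-neutral measure, an up-move has probability p* = (R−d)/(u−d) = 0.9318 and values discount at R = 1.13.
Payoff layer (t=2): V(2,0)=0.0000, V(2,1)=8.0572, V(2,2)=102.9916
Node (1,0) S=133.9200: V=(p*·8.0572+(1−p*)·0.0000)/1.13=6.6441; Δ=(8.0572−0.0000)/(155.3472−96.4224)=0.1367; B=V−Δ·S=-11.6677
Node (1,1) S=215.7600: V=(p*·102.9916+(1−p*)·8.0572)/1.13=85.4149; Δ=(102.9916−8.0572)/(250.2816−155.3472)=1.0000; B=V−Δ·S=-130.3451
Node (0,0) S=186.0000: V=(p*·85.4149+(1−p*)·6.6441)/1.13=70.8355; Δ=(85.4149−6.6441)/(215.7600−133.9200)=0.9625; B=V−Δ·S=-108.1889
Self-financing check: at every node Δ·S+B equals the discounted successor values.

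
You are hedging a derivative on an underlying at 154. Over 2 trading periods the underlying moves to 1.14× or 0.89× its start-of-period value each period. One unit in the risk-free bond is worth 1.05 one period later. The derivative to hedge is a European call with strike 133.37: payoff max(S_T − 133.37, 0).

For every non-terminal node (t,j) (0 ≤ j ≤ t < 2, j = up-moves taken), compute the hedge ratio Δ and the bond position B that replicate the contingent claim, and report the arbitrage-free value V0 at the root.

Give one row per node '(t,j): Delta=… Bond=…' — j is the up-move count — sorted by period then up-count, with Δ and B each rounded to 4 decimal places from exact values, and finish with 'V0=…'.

Since d<R<u, set p* = (R−d)/(u−d) = 0.6400; price each node as the discounted p*-expectation of its children.
Terminal payoffs: V(2,0)=0.0000, V(2,1)=22.8784, V(2,2)=66.7684
(1,0): S=137.0600. Δ = (V_up−V_dn)/(S_up−S_dn) = (22.8784−0.0000)/(156.2484−121.9834) = 0.6677. V = [p*·22.8784 + (1−p*)·0.0000]/1.05 = 13.9449. B = V − Δ·S = -77.5687.
(1,1): S=175.5600. Δ = (V_up−V_dn)/(S_up−S_dn) = (66.7684−22.8784)/(200.1384−156.2484) = 1.0000. V = [p*·66.7684 + (1−p*)·22.8784]/1.05 = 48.5410. B = V − Δ·S = -127.0190.
(0,0): S=154.0000. Δ = (V_up−V_dn)/(S_up−S_dn) = (48.5410−13.9449)/(175.5600−137.0600) = 0.8986. V = [p*·48.5410 + (1−p*)·13.9449]/1.05 = 34.3680. B = V − Δ·S = -104.0161.
Root portfolio cost Δ·154+B reproduces V0=34.3680.

(0,0): Delta=0.8986 Bond=-104.0161
(1,0): Delta=0.6677 Bond=-77.5687
(1,1): Delta=1.0000 Bond=-127.0190
V0=34.3680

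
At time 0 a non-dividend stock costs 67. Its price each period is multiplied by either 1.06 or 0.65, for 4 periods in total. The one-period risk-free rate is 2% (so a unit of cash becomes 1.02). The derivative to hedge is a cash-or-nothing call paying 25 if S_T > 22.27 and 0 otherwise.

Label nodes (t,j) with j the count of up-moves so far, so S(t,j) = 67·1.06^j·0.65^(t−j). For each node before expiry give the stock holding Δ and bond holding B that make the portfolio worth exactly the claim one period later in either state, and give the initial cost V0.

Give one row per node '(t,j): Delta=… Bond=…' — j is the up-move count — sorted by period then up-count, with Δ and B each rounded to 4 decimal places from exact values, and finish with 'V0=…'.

(0,0): Delta=0.0221 Bond=21.5360
(1,0): Delta=0.2370 Bond=12.6091
(1,1): Delta=0.0079 Bond=22.9783
(2,0): Delta=1.9058 Bond=-34.3785
(2,1): Delta=0.1263 Bond=17.9683
(2,2): Delta=0.0000 Bond=24.0292
(3,0): Delta=0.0000 Bond=0.0000
(3,1): Delta=2.0321 Bond=-38.8570
(3,2): Delta=0.0000 Bond=24.5098
(3,3): Delta=0.0000 Bond=24.5098
V0=23.0166

Under the risk-neutral measure, an up-move has probability p* = (R−d)/(u−d) = 0.9024 and values discount at R = 1.02.
At expiry t=4: V(4,0)=0.0000, V(4,1)=0.0000, V(4,2)=25.0000, V(4,3)=25.0000, V(4,4)=25.0000
  t=3,j=0: stock 18.3999 → up 19.5039 (V=0.0000), down 11.9599 (V=0.0000). Price 0.0000; hedge Δ=0.0000, bond B=0.0000.
  t=3,j=1: stock 30.0060 → up 31.8063 (V=25.0000), down 19.5039 (V=0.0000). Price 22.1186; hedge Δ=2.0321, bond B=-38.8570.
  t=3,j=2: stock 48.9328 → up 51.8687 (V=25.0000), down 31.8063 (V=25.0000). Price 24.5098; hedge Δ=0.0000, bond B=24.5098.
  t=3,j=3: stock 79.7981 → up 84.5860 (V=25.0000), down 51.8687 (V=25.0000). Price 24.5098; hedge Δ=0.0000, bond B=24.5098.
  t=2,j=0: stock 28.3075 → up 30.0060 (V=22.1186), down 18.3999 (V=0.0000). Price 19.5693; hedge Δ=1.9058, bond B=-34.3785.
  t=2,j=1: stock 46.1630 → up 48.9328 (V=24.5098), down 30.0060 (V=22.1186). Price 23.8005; hedge Δ=0.1263, bond B=17.9683.
  t=2,j=2: stock 75.2812 → up 79.7981 (V=24.5098), down 48.9328 (V=24.5098). Price 24.0292; hedge Δ=0.0000, bond B=24.0292.
  t=1,j=0: stock 43.5500 → up 46.1630 (V=23.8005), down 28.3075 (V=19.5693). Price 22.9291; hedge Δ=0.2370, bond B=12.6091.
  t=1,j=1: stock 71.0200 → up 75.2812 (V=24.0292), down 46.1630 (V=23.8005). Price 23.5362; hedge Δ=0.0079, bond B=22.9783.
  t=0,j=0: stock 67.0000 → up 71.0200 (V=23.5362), down 43.5500 (V=22.9291). Price 23.0166; hedge Δ=0.0221, bond B=21.5360.
Check: Δ(0,0)·S0 + B(0,0) = 23.0166 = V0.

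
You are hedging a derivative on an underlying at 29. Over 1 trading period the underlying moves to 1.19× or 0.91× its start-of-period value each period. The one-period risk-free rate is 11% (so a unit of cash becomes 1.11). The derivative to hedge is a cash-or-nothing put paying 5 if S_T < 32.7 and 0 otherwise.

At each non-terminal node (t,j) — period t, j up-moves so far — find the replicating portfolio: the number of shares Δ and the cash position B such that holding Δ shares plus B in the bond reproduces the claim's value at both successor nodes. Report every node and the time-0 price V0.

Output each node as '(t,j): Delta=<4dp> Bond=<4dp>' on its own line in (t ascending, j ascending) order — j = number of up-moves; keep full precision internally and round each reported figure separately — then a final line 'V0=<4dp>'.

Under the risk-neutral measure, an up-move has probability p* = (R−d)/(u−d) = 0.7143 and values discount at R = 1.11.
Terminal payoffs: V(1,0)=5.0000, V(1,1)=0.0000
(0,0): S=29.0000. Δ = (V_up−V_dn)/(S_up−S_dn) = (0.0000−5.0000)/(34.5100−26.3900) = -0.6158. V = [p*·0.0000 + (1−p*)·5.0000]/1.11 = 1.2870. B = V − Δ·S = 19.1441.
The time-0 hedge costs 1.2870, which is the no-arbitrage price.

(0,0): Delta=-0.6158 Bond=19.1441
V0=1.2870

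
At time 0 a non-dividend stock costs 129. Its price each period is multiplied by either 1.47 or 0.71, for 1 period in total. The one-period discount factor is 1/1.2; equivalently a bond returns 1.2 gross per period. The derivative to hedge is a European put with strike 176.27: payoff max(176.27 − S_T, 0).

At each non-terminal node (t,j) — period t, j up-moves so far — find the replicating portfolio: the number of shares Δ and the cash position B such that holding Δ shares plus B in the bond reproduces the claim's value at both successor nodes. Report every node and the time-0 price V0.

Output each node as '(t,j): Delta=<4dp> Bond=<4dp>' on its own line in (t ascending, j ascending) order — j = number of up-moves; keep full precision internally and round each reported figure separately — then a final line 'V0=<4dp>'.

(0,0): Delta=-0.8637 Bond=136.4908
V0=25.0697

The replicating-portfolio and risk-neutral prices coincide; use p* = (1.2−0.71)/(1.47−0.71) = 0.6447 for the latter.
At expiry t=1: V(1,0)=84.6800, V(1,1)=0.0000
Node (0,0) S=129.0000: V=(p*·0.0000+(1−p*)·84.6800)/1.2=25.0697; Δ=(0.0000−84.6800)/(189.6300−91.5900)=-0.8637; B=V−Δ·S=136.4908
Self-financing check: at every node Δ·S+B equals the discounted successor values.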